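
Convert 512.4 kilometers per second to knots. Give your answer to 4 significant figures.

996000 knots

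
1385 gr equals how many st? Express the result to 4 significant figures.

1 grain = 1.02041e-5 st.
So 1385 × 1.02041e-5 ≈ 0.01413 st.

0.01413 stone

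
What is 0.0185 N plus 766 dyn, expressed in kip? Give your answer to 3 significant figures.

5.88e-6 kip

0.0185 N = 4.15897e-6 kip and 766 dyn = 1.72204e-6 kip.
4.15897e-6 + 1.72204e-6 ≈ 5.88e-6 kip.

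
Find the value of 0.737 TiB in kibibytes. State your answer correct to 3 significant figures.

7.91 × 10^8 KiB

1 tebibyte = 1.07374 × 10^9 kibibytes.
0.737 × 1.07374 × 10^9 ≈ 7.91 × 10^8 KiB.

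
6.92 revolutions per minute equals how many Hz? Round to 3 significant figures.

0.115 hertz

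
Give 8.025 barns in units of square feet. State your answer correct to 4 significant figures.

1 barn = 1.07639 × 10^-27 square feet.
Then 8.025 × 1.07639 × 10^-27 ≈ 8.638 × 10^-27 ft².

8.638 × 10^-27 ft²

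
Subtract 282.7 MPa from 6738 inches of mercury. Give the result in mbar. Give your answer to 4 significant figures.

6738 inHg = 228175 mbar and 282.7 MPa = 2.82700 × 10^6 mbar.
228175 − 2.82700 × 10^6 ≈ -2.599 × 10^6 mbar.

-2.599 × 10^6 mbar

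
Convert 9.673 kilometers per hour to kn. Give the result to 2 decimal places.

5.22 knots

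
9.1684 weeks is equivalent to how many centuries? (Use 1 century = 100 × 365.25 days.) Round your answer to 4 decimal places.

0.0018 century

1 wk = 0.000191650 century.
Thus 9.1684 × 0.000191650 ≈ 0.0018 century.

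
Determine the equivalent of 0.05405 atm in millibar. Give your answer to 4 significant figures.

1 atm = 1013.25 mbar.
Thus 0.05405 × 1013.25 ≈ 54.77 mbar.

54.77 mbar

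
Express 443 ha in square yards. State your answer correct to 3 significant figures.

1 hectare = 11959.9 square yards.
So 443 × 11959.9 ≈ 5.30e+6 yd².

5.30e+6 square yards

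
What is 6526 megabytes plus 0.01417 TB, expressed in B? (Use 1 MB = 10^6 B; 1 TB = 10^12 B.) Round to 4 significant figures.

2.070e+10 bytes

6526 MB = 6.52600e+9 B and 0.01417 TB = 1.41700e+10 B.
6.52600e+9 + 1.41700e+10 ≈ 2.070e+10 B.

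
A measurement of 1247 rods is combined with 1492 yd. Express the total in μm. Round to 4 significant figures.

1247 rod = 6.27141 × 10^9 μm and 1492 yd = 1.36428 × 10^9 μm.
6.27141 × 10^9 + 1.36428 × 10^9 ≈ 7.636 × 10^9 μm.

7.636 × 10^9 μm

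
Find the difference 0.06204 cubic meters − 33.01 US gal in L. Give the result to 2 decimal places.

-62.92 liters

0.06204 m³ = 62.0400 L and 33.01 US gal = 124.956 L.
62.0400 − 124.956 ≈ -62.92 L.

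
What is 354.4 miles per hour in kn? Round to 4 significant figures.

308.0 knots

1 mph = 0.868976 knots.
Thus 354.4 × 0.868976 ≈ 308.0 kn.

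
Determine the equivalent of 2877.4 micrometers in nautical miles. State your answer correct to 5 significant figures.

1.5537e-6 nautical miles

1 μm = 5.39957e-10 nmi.
2877.4 × 5.39957e-10 ≈ 1.5537e-6 nmi.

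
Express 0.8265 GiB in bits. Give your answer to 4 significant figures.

7.100e+9 bit

1 gibibyte = 8.58993e+9 bits.
So 0.8265 × 8.58993e+9 ≈ 7.100e+9 bit.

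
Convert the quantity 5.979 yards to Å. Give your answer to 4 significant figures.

5.467e+10 angstroms

1 yd = 9.14400e+9 Å.
Thus 5.979 × 9.14400e+9 ≈ 5.467e+10 Å.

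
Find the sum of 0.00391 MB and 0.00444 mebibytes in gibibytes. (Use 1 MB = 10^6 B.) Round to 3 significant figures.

0.00391 MB = 3.64147e-6 GiB and 0.00444 MiB = 4.33594e-6 GiB.
3.64147e-6 + 4.33594e-6 ≈ 7.98e-6 GiB.

7.98e-6 gibibytes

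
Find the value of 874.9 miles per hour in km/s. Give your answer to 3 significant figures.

0.391 kilometers per second

1 mph = 0.000447040 km/s.
874.9 × 0.000447040 ≈ 0.391 km/s.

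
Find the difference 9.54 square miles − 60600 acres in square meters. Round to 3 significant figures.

-2.21 × 10^8 m²

9.54 mi² = 2.47085 × 10^7 m² and 60600 acre = 2.45239 × 10^8 m².
2.47085 × 10^7 − 2.45239 × 10^8 ≈ -2.21 × 10^8 m².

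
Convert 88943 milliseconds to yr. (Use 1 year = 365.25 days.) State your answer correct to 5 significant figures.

2.8184 × 10^-6 yr

1 ms = 3.16881 × 10^-11 yr.
Then 88943 × 3.16881 × 10^-11 ≈ 2.8184 × 10^-6 yr.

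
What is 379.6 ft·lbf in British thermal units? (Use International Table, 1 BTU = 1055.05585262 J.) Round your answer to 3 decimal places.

0.488 BTU

1 ft·lbf = 0.00128507 BTU.
Then 379.6 × 0.00128507 ≈ 0.488 BTU.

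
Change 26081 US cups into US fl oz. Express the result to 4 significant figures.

1 US cup = 8.00000 US fl oz.
Thus 26081 × 8.00000 ≈ 208600 US fl oz.

208600 US fl oz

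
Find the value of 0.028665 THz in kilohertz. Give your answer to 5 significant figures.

1 terahertz = 1.00000 × 10^9 kilohertz.
Then 0.028665 × 1.00000 × 10^9 ≈ 2.8665 × 10^7 kHz.

2.8665 × 10^7 kilohertz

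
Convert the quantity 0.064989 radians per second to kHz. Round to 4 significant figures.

1.034 × 10^-5 kilohertz

1 radian per second = 0.000159155 kHz.
Thus 0.064989 × 0.000159155 ≈ 1.034 × 10^-5 kHz.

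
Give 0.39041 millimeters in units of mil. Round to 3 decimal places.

15.370 mils

1 millimeter = 39.3701 mil.
So 0.39041 × 39.3701 ≈ 15.370 mil.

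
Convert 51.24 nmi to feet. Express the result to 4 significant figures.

311300 ft

1 nmi = 6076.12 ft.
51.24 × 6076.12 ≈ 311300 ft.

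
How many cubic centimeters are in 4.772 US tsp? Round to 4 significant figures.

1 US teaspoon = 4.92892 cm³.
So 4.772 × 4.92892 ≈ 23.52 cm³.

23.52 cm³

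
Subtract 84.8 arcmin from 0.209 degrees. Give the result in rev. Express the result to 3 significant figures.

-0.00335 revolutions

0.209 ° = 0.000580556 rev and 84.8 arcmin = 0.00392593 rev.
0.000580556 − 0.00392593 ≈ -0.00335 rev.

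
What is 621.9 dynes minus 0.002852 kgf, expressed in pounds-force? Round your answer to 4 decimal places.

-0.0049 pounds-force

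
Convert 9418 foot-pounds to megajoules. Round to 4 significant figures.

0.01277 MJ

1 foot-pound = 1.35582 × 10^-6 megajoules.
9418 × 1.35582 × 10^-6 ≈ 0.01277 MJ.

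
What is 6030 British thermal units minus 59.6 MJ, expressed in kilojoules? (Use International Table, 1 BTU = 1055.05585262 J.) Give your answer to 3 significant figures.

-53200 kJ

6030 BTU = 6361.99 kJ and 59.6 MJ = 59600.0 kJ.
6361.99 − 59600.0 ≈ -53200 kJ.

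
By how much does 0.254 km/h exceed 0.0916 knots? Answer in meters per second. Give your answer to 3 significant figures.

0.0234 m/s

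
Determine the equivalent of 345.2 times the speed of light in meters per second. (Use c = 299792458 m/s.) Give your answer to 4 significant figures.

1.035 × 10^11 m/s

1 c = 2.99792 × 10^8 m/s.
345.2 × 2.99792 × 10^8 ≈ 1.035 × 10^11 m/s.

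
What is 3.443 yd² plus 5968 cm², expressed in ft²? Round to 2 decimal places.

37.41 ft²

3.443 yd² = 30.9870 ft² and 5968 cm² = 6.42390 ft².
30.9870 + 6.42390 ≈ 37.41 ft².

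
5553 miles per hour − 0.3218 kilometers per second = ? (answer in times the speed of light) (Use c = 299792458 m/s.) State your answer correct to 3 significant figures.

7.21e-6 c

5553 mph = 8.28044e-6 c and 0.3218 km/s = 1.07341e-6 c.
8.28044e-6 − 1.07341e-6 ≈ 7.21e-6 c.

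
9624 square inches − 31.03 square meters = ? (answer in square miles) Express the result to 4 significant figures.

9624 in² = 2.39732 × 10^-6 mi² and 31.03 m² = 1.19807 × 10^-5 mi².
2.39732 × 10^-6 − 1.19807 × 10^-5 ≈ -9.583 × 10^-6 mi².

-9.583 × 10^-6 mi²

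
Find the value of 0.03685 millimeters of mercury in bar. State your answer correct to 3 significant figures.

4.91e-5 bar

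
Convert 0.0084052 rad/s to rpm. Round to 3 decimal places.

0.080 rpm

1 rad/s = 9.54930 rpm.
Then 0.0084052 × 9.54930 ≈ 0.080 rpm.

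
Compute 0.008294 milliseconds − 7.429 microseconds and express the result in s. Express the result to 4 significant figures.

0.008294 ms = 8.29400e-6 s and 7.429 μs = 7.42900e-6 s.
8.29400e-6 − 7.42900e-6 ≈ 8.650e-7 s.

8.650e-7 s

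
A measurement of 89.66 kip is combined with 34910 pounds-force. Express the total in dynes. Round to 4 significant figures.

5.541e+10 dyn

89.66 kip = 3.98828e+10 dyn and 34910 lbf = 1.55287e+10 dyn.
3.98828e+10 + 1.55287e+10 ≈ 5.541e+10 dyn.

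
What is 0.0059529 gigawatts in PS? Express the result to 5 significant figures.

8093.7 PS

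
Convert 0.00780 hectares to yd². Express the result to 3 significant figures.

93.3 square yards

1 hectare = 11959.9 square yards.
So 0.00780 × 11959.9 ≈ 93.3 yd².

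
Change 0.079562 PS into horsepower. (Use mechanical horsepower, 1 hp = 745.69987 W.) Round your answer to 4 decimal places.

0.0785 hp

1 PS = 0.986320 hp.
Thus 0.079562 × 0.986320 ≈ 0.0785 hp.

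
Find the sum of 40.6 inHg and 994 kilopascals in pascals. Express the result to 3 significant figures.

1.13e+6 Pa

40.6 inHg = 137487 Pa and 994 kPa = 994000 Pa.
137487 + 994000 ≈ 1.13e+6 Pa.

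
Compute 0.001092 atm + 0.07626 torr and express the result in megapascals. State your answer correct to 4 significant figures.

0.001092 atm = 0.000110647 MPa and 0.07626 torr = 1.01672e-5 MPa.
0.000110647 + 1.01672e-5 ≈ 0.0001208 MPa.

0.0001208 MPa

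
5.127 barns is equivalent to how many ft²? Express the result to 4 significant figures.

5.519e-27 ft²

1 barn = 1.07639e-27 ft².
So 5.127 × 1.07639e-27 ≈ 5.519e-27 ft².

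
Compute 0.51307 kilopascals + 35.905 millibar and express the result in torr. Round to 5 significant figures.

0.51307 kPa = 3.84834 torr and 35.905 mbar = 26.9310 torr.
3.84834 + 26.9310 ≈ 30.779 torr.

30.779 torr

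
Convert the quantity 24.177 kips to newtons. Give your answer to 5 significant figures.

1 kip = 4448.22 N.
24.177 × 4448.22 ≈ 107540 N.

107540 newtons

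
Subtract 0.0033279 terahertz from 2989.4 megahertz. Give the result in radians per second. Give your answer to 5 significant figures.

2989.4 MHz = 1.878295 × 10^10 rad/s and 0.0033279 THz = 2.090981 × 10^10 rad/s.
1.878295 × 10^10 − 2.090981 × 10^10 ≈ -2.1269 × 10^9 rad/s.

-2.1269 × 10^9 radians per second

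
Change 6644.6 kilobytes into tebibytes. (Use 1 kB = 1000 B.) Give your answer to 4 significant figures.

6.043 × 10^-6 TiB

1 kilobyte = 9.09495 × 10^-10 tebibytes.
6644.6 × 9.09495 × 10^-10 ≈ 6.043 × 10^-6 TiB.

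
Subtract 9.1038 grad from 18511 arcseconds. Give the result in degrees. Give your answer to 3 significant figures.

-3.05 °

18511 arcsec = 5.14194 ° and 9.1038 grad = 8.19342 °.
5.14194 − 8.19342 ≈ -3.05 °.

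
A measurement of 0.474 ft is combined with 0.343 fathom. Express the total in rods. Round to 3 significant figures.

0.153 rod

0.474 ft = 0.0287273 rod and 0.343 fathom = 0.124727 rod.
0.0287273 + 0.124727 ≈ 0.153 rod.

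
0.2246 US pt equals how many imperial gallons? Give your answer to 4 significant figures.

0.02338 imperial gallons

1 US pint = 0.104084 imp gal.
Then 0.2246 × 0.104084 ≈ 0.02338 imp gal.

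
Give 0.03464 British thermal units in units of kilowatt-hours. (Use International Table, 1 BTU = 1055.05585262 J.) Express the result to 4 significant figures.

1 British thermal unit = 0.000293071 kWh.
So 0.03464 × 0.000293071 ≈ 1.015 × 10^-5 kWh.

1.015 × 10^-5 kilowatt-hours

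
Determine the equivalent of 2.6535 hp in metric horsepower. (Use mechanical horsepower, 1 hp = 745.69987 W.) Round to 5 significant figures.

2.6903 PS

1 hp = 1.01387 PS.
Thus 2.6535 × 1.01387 ≈ 2.6903 PS.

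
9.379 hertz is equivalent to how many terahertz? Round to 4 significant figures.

1 hertz = 1.00000e-12 THz.
So 9.379 × 1.00000e-12 ≈ 9.379e-12 THz.

9.379e-12 terahertz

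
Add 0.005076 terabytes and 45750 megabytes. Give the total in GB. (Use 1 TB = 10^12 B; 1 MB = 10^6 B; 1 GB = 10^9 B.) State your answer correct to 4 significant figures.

50.83 GB

0.005076 TB = 5.07600 GB and 45750 MB = 45.7500 GB.
5.07600 + 45.7500 ≈ 50.83 GB.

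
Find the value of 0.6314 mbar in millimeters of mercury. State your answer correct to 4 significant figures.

0.4736 mmHg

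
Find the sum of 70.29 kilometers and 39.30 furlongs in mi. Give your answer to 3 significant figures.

70.29 km = 43.6762 mi and 39.30 furlong = 4.91250 mi.
43.6762 + 4.91250 ≈ 48.6 mi.

48.6 mi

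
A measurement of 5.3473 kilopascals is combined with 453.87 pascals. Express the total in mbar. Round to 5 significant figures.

58.012 millibar

5.3473 kPa = 53.4730 mbar and 453.87 Pa = 4.53870 mbar.
53.4730 + 4.53870 ≈ 58.012 mbar.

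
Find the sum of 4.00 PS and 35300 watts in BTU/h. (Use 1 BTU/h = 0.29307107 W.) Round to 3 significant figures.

130000 BTU/h

4.00 PS = 10038.5 BTU/h and 35300 W = 120449 BTU/h.
10038.5 + 120449 ≈ 130000 BTU/h.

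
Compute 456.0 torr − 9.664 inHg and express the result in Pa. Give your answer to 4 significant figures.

456.0 torr = 60795.0 Pa and 9.664 inHg = 32726.1 Pa.
60795.0 − 32726.1 ≈ 28070 Pa.

28070 pascals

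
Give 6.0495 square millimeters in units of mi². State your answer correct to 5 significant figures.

2.3357 × 10^-12 mi²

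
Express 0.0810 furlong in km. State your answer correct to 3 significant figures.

0.0163 km

1 furlong = 0.201168 kilometers.
So 0.0810 × 0.201168 ≈ 0.0163 km.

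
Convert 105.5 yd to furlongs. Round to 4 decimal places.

1 yard = 0.00454545 furlong.
Then 105.5 × 0.00454545 ≈ 0.4795 furlong.

0.4795 furlongs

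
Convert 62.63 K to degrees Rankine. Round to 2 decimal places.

112.73 degrees Rankine

°R = K × 9/5.
Applying the formula gives 112.73 °R.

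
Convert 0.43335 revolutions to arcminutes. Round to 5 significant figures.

1 revolution = 21600.0 arcmin.
Then 0.43335 × 21600.0 ≈ 9360.4 arcmin.

9360.4 arcmin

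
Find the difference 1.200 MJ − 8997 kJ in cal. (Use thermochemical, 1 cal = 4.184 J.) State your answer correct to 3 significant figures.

1.200 MJ = 286807 cal and 8997 kJ = 2.15033 × 10^6 cal.
286807 − 2.15033 × 10^6 ≈ -1.86 × 10^6 cal.

-1.86 × 10^6 cal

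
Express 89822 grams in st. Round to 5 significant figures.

1 g = 0.000157473 st.
Thus 89822 × 0.000157473 ≈ 14.145 st.

14.145 st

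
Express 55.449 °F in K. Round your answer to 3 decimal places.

K = (°F + 459.67) × 5/9.
Applying the formula gives 286.177 K.

286.177 K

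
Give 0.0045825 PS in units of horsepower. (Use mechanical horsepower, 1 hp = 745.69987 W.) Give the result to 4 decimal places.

0.0045 horsepower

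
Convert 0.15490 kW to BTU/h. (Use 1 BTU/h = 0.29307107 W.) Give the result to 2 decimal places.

528.54 BTU/h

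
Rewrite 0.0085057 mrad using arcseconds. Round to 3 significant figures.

1.75 arcseconds

1 milliradian = 206.265 arcsec.
0.0085057 × 206.265 ≈ 1.75 arcsec.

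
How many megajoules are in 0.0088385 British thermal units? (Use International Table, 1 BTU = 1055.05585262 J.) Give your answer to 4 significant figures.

9.325 × 10^-6 MJ

1 BTU = 0.00105506 MJ.
Then 0.0088385 × 0.00105506 ≈ 9.325 × 10^-6 MJ.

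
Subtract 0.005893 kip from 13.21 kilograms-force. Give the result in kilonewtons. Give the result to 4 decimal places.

13.21 kgf = 0.129546 kN and 0.005893 kip = 0.0262134 kN.
0.129546 − 0.0262134 ≈ 0.1033 kN.

0.1033 kN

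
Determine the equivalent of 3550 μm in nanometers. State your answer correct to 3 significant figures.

3.55 × 10^6 nm

1 μm = 1000.00 nanometers.
So 3550 × 1000.00 ≈ 3.55 × 10^6 nm.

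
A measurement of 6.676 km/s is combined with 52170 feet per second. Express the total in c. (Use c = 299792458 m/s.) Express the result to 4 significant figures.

7.531 × 10^-5 times the speed of light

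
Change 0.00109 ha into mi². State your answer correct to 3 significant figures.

4.21e-6 square miles

1 ha = 0.00386102 square miles.
So 0.00109 × 0.00386102 ≈ 4.21e-6 mi².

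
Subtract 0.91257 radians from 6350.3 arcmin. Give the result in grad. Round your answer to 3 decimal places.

6350.3 arcmin = 117.598 grad and 0.91257 rad = 58.0960 grad.
117.598 − 58.0960 ≈ 59.502 grad.

59.502 gradians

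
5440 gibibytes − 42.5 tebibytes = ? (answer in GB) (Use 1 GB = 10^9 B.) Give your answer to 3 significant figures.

5440 GiB = 5841.16 GB and 42.5 TiB = 46729.2 GB.
5841.16 − 46729.2 ≈ -40900 GB.

-40900 GB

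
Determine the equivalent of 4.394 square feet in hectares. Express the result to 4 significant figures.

4.082 × 10^-5 ha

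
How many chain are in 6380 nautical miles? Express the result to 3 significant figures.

1 nmi = 92.0624 chain.
6380 × 92.0624 ≈ 587000 chain.

587000 chain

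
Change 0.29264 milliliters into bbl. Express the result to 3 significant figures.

1.84e-6 oil barrels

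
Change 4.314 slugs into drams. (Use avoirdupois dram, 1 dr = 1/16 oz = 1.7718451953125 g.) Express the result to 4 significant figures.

1 slug = 8236.56 dr.
Thus 4.314 × 8236.56 ≈ 35530 dr.

35530 drams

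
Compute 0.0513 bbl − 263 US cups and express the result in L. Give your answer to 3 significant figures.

0.0513 bbl = 8.15605 L and 263 US cup = 62.2227 L.
8.15605 − 62.2227 ≈ -54.1 L.

-54.1 L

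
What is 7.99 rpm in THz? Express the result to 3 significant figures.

1.33 × 10^-13 THz

1 revolution per minute = 1.66667 × 10^-14 THz.
Thus 7.99 × 1.66667 × 10^-14 ≈ 1.33 × 10^-13 THz.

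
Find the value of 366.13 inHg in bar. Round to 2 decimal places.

12.40 bar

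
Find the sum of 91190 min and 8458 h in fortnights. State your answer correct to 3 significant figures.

91190 min = 4.52331 fortnight and 8458 h = 25.1726 fortnight.
4.52331 + 25.1726 ≈ 29.7 fortnight.

29.7 fortnight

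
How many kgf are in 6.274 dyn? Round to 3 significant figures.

1 dyn = 1.01972e-6 kgf.
Thus 6.274 × 1.01972e-6 ≈ 6.40e-6 kgf.

6.40e-6 kgf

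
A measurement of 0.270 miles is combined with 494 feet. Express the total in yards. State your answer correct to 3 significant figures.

640 yd

0.270 mi = 475.200 yd and 494 ft = 164.667 yd.
475.200 + 164.667 ≈ 640 yd.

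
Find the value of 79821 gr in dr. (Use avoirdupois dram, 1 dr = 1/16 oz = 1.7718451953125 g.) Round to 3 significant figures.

1 gr = 0.0365714 dr.
Then 79821 × 0.0365714 ≈ 2920 dr.

2920 dr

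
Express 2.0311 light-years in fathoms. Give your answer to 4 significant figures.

1.051e+16 fathoms

1 light-year = 5.17319e+15 fathom.
Then 2.0311 × 5.17319e+15 ≈ 1.051e+16 fathom.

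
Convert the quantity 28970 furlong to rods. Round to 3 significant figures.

1.16e+6 rod

1 furlong = 40.0000 rod.
Then 28970 × 40.0000 ≈ 1.16e+6 rod.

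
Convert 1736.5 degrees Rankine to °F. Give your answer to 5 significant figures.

1276.8 °F

°R = °F + 459.67.
Applying the formula gives 1276.8 °F.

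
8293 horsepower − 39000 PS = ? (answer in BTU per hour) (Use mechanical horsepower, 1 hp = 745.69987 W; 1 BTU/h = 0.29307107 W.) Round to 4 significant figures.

-7.677 × 10^7 BTU/h

8293 hp = 2.11010 × 10^7 BTU/h and 39000 PS = 9.78754 × 10^7 BTU/h.
2.11010 × 10^7 − 9.78754 × 10^7 ≈ -7.677 × 10^7 BTU/h.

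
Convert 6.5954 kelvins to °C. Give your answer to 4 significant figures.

-266.6 °C

K = °C + 273.15.
Applying the formula gives -266.6 °C.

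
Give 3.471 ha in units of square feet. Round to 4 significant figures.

373600 ft²

1 hectare = 107639 ft².
3.471 × 107639 ≈ 373600 ft².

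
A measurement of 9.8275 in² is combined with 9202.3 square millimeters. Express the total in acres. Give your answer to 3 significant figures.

9.8275 in² = 1.56672 × 10^-6 acre and 9202.3 mm² = 2.27394 × 10^-6 acre.
1.56672 × 10^-6 + 2.27394 × 10^-6 ≈ 3.84 × 10^-6 acre.

3.84 × 10^-6 acre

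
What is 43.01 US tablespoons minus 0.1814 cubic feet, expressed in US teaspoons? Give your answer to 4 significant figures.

43.01 US tbsp = 129.030 US tsp and 0.1814 ft³ = 1042.15 US tsp.
129.030 − 1042.15 ≈ -913.1 US tsp.

-913.1 US tsp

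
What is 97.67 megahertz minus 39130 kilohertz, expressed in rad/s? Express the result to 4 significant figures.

3.678e+8 radians per second

97.67 MHz = 6.13679e+8 rad/s and 39130 kHz = 2.45861e+8 rad/s.
6.13679e+8 − 2.45861e+8 ≈ 3.678e+8 rad/s.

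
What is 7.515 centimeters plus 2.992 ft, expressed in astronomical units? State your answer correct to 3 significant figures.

7.515 cm = 5.02347e-13 au and 2.992 ft = 6.09609e-12 au.
5.02347e-13 + 6.09609e-12 ≈ 6.60e-12 au.

6.60e-12 astronomical units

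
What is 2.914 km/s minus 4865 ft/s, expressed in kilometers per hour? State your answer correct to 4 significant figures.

5152 km/h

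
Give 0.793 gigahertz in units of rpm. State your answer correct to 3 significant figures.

4.76e+10 rpm

1 GHz = 6.00000e+10 rpm.
Thus 0.793 × 6.00000e+10 ≈ 4.76e+10 rpm.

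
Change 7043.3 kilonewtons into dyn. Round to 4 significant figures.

7.043 × 10^11 dyn

1 kN = 1.00000 × 10^8 dyn.
Then 7043.3 × 1.00000 × 10^8 ≈ 7.043 × 10^11 dyn.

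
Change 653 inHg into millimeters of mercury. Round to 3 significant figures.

1 inch of mercury = 25.4000 millimeters of mercury.
Then 653 × 25.4000 ≈ 16600 mmHg.

16600 mmHg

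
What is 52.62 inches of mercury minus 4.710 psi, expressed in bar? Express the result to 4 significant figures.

1.457 bar

52.62 inHg = 1.78192 bar and 4.710 psi = 0.324743 bar.
1.78192 − 0.324743 ≈ 1.457 bar.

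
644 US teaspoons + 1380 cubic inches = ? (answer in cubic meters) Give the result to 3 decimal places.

0.026 m³

644 US tsp = 0.00317423 m³ and 1380 in³ = 0.0226141 m³.
0.00317423 + 0.0226141 ≈ 0.026 m³.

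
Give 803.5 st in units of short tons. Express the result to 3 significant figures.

5.62 short tons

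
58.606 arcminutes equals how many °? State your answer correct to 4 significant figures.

0.9768 °

1 arcmin = 0.0166667 degrees.
So 58.606 × 0.0166667 ≈ 0.9768 °.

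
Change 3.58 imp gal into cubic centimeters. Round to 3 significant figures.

16300 cm³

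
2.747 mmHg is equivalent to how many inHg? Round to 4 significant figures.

0.1081 inHg

1 millimeter of mercury = 0.0393701 inHg.
Thus 2.747 × 0.0393701 ≈ 0.1081 inHg.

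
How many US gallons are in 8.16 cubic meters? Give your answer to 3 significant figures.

1 cubic meter = 264.172 US gal.
8.16 × 264.172 ≈ 2160 US gal.

2160 US gal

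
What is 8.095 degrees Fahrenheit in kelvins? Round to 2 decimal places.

259.87 K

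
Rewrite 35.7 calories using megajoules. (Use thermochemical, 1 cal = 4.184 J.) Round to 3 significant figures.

0.000149 MJ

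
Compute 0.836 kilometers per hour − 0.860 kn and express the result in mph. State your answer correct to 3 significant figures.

-0.470 miles per hour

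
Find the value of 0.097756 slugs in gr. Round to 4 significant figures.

1 slug = 225218 grains.
So 0.097756 × 225218 ≈ 22020 gr.

22020 gr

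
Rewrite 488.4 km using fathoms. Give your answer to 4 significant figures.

1 kilometer = 546.807 fathom.
So 488.4 × 546.807 ≈ 267100 fathom.

267100 fathom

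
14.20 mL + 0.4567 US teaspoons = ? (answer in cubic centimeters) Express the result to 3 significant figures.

16.5 cm³

14.20 mL = 14.2000 cm³ and 0.4567 US tsp = 2.25104 cm³.
14.2000 + 2.25104 ≈ 16.5 cm³.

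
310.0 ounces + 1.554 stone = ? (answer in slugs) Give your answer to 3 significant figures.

1.28 slugs

310.0 oz = 0.602193 slug and 1.554 st = 0.676197 slug.
0.602193 + 0.676197 ≈ 1.28 slug.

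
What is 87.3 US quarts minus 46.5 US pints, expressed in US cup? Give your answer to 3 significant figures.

256 US cups

87.3 US qt = 349.200 US cup and 46.5 US pt = 93.0000 US cup.
349.200 − 93.0000 ≈ 256 US cup.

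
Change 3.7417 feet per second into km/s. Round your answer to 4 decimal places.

0.0011 km/s

1 ft/s = 0.000304800 kilometers per second.
So 3.7417 × 0.000304800 ≈ 0.0011 km/s.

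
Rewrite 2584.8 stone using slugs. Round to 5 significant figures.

1 st = 0.435133 slugs.
So 2584.8 × 0.435133 ≈ 1124.7 slug.

1124.7 slug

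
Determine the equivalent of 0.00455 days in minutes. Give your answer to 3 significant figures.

6.55 minutes

1 d = 1440.00 min.
Thus 0.00455 × 1440.00 ≈ 6.55 min.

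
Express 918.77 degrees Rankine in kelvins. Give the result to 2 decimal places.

°R = K × 9/5.
Applying the formula gives 510.43 K.

510.43 kelvins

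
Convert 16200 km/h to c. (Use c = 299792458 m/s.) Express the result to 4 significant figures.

1.501 × 10^-5 times the speed of light

1 km/h = 9.26567 × 10^-10 c.
Then 16200 × 9.26567 × 10^-10 ≈ 1.501 × 10^-5 c.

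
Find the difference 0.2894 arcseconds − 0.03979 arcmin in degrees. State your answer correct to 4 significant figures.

0.2894 arcsec = 8.03889e-5 ° and 0.03979 arcmin = 0.000663167 °.
8.03889e-5 − 0.000663167 ≈ -0.0005828 °.

-0.0005828 degrees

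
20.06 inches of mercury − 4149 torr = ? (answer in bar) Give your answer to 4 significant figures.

20.06 inHg = 0.679310 bar and 4149 torr = 5.53155 bar.
0.679310 − 5.53155 ≈ -4.852 bar.

-4.852 bar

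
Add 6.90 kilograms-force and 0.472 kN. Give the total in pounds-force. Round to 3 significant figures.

6.90 kgf = 15.2119 lbf and 0.472 kN = 106.110 lbf.
15.2119 + 106.110 ≈ 121 lbf.

121 pounds-force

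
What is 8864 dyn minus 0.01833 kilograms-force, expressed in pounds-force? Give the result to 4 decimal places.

-0.0205 lbf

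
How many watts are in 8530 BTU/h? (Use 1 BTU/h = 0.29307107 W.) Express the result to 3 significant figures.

2500 W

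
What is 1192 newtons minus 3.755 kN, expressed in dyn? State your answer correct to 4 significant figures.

1192 N = 1.19200e+8 dyn and 3.755 kN = 3.75500e+8 dyn.
1.19200e+8 − 3.75500e+8 ≈ -2.563e+8 dyn.

-2.563e+8 dyn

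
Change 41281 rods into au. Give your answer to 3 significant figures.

1 rod = 3.36181e-11 astronomical units.
Then 41281 × 3.36181e-11 ≈ 1.39e-6 au.

1.39e-6 au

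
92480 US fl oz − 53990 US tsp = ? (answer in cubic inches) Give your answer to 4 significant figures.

150700 in³

92480 US fl oz = 166897.5 in³ and 53990 US tsp = 16239.18 in³.
166897.5 − 16239.18 ≈ 150700 in³.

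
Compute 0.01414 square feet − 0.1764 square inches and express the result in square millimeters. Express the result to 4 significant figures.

1200 mm²

0.01414 ft² = 1313.65 mm² and 0.1764 in² = 113.806 mm².
1313.65 − 113.806 ≈ 1200 mm².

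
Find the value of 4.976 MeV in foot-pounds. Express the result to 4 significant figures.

1 megaelectronvolt = 1.18170e-13 foot-pounds.
Then 4.976 × 1.18170e-13 ≈ 5.880e-13 ft·lbf.

5.880e-13 foot-pounds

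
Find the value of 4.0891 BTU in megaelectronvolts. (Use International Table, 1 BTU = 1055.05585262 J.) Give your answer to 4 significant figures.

2.693 × 10^16 megaelectronvolts

1 BTU = 6.58514 × 10^15 MeV.
Then 4.0891 × 6.58514 × 10^15 ≈ 2.693 × 10^16 MeV.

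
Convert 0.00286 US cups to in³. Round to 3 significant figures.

0.0413 in³

1 US cup = 14.4375 in³.
Thus 0.00286 × 14.4375 ≈ 0.0413 in³.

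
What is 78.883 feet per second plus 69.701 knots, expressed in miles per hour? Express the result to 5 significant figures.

78.883 ft/s = 53.7839 mph and 69.701 kn = 80.2105 mph.
53.7839 + 80.2105 ≈ 133.99 mph.

133.99 mph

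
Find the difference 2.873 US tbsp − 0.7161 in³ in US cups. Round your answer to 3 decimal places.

2.873 US tbsp = 0.1795625 US cup and 0.7161 in³ = 0.04960000 US cup.
0.1795625 − 0.04960000 ≈ 0.130 US cup.

0.130 US cup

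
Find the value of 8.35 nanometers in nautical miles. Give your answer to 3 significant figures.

4.51 × 10^-12 nmi

1 nanometer = 5.39957 × 10^-13 nmi.
Then 8.35 × 5.39957 × 10^-13 ≈ 4.51 × 10^-12 nmi.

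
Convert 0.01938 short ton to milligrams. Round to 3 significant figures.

1.76e+7 milligrams

1 short ton = 9.07185e+8 mg.
Then 0.01938 × 9.07185e+8 ≈ 1.76e+7 mg.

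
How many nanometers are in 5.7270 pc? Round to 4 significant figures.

1.767e+26 nanometers

1 parsec = 3.08568e+25 nanometers.
So 5.7270 × 3.08568e+25 ≈ 1.767e+26 nm.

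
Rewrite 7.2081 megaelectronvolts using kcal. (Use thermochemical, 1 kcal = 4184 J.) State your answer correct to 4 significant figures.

2.760e-16 kcal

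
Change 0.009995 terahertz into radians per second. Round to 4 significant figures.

6.280e+10 rad/s

1 THz = 6.28319e+12 radians per second.
Then 0.009995 × 6.28319e+12 ≈ 6.280e+10 rad/s.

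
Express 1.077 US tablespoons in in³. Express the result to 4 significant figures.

0.9718 cubic inches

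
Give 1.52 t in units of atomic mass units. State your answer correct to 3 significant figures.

9.15 × 10^29 atomic mass units

1 t = 6.02214 × 10^29 u.
So 1.52 × 6.02214 × 10^29 ≈ 9.15 × 10^29 u.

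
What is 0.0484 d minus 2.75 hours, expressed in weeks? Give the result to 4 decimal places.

-0.0095 wk

0.0484 d = 0.00691429 wk and 2.75 h = 0.0163690 wk.
0.00691429 − 0.0163690 ≈ -0.0095 wk.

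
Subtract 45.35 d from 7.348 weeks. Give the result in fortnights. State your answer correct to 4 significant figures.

7.348 wk = 3.67400 fortnight and 45.35 d = 3.23929 fortnight.
3.67400 − 3.23929 ≈ 0.4347 fortnight.

0.4347 fortnight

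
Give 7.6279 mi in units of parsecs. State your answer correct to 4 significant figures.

3.978e-13 pc

1 mi = 5.21553e-14 parsecs.
Then 7.6279 × 5.21553e-14 ≈ 3.978e-13 pc.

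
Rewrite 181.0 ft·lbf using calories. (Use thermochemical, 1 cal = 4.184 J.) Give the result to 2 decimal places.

1 ft·lbf = 0.324048 cal.
Then 181.0 × 0.324048 ≈ 58.65 cal.

58.65 calories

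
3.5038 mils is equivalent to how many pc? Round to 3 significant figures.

2.88e-21 pc

1 mil = 8.23158e-22 pc.
Thus 3.5038 × 8.23158e-22 ≈ 2.88e-21 pc.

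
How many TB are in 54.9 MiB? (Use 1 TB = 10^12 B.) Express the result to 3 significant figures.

1 mebibyte = 1.04858 × 10^-6 TB.
So 54.9 × 1.04858 × 10^-6 ≈ 5.76 × 10^-5 TB.

5.76 × 10^-5 TB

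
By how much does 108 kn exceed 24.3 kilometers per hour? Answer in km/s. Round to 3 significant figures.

108 kn = 0.0555600 km/s and 24.3 km/h = 0.00675000 km/s.
0.0555600 − 0.00675000 ≈ 0.0488 km/s.

0.0488 km/s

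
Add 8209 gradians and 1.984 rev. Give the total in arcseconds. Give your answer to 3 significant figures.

2.92 × 10^7 arcseconds

8209 grad = 2.65972 × 10^7 arcsec and 1.984 rev = 2.57126 × 10^6 arcsec.
2.65972 × 10^7 + 2.57126 × 10^6 ≈ 2.92 × 10^7 arcsec.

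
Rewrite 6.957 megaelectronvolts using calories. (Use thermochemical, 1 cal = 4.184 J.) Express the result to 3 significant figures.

1 megaelectronvolt = 3.82929e-14 cal.
Then 6.957 × 3.82929e-14 ≈ 2.66e-13 cal.

2.66e-13 calories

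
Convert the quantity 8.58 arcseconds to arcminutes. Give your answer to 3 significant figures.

0.143 arcmin

1 arcsec = 0.0166667 arcmin.
8.58 × 0.0166667 ≈ 0.143 arcmin.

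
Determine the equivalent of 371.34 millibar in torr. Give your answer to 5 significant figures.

278.53 torr

1 mbar = 0.750062 torr.
Then 371.34 × 0.750062 ≈ 278.53 torr.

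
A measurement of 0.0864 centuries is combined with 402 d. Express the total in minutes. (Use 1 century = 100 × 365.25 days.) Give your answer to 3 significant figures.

0.0864 century = 4.54429e+6 min and 402 d = 578880 min.
4.54429e+6 + 578880 ≈ 5.12e+6 min.

5.12e+6 minutes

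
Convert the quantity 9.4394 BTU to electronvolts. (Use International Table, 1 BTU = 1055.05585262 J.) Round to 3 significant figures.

6.22 × 10^22 eV

1 British thermal unit = 6.58514 × 10^21 electronvolts.
Thus 9.4394 × 6.58514 × 10^21 ≈ 6.22 × 10^22 eV.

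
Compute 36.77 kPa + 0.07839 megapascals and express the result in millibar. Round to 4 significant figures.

36.77 kPa = 367.700 mbar and 0.07839 MPa = 783.900 mbar.
367.700 + 783.900 ≈ 1152 mbar.

1152 mbar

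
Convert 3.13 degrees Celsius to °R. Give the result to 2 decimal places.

°R = (°C + 273.15) × 9/5.
Applying the formula gives 497.30 °R.

497.30 degrees Rankine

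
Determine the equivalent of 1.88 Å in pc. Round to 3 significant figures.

6.09e-27 parsecs

1 angstrom = 3.24078e-27 pc.
So 1.88 × 3.24078e-27 ≈ 6.09e-27 pc.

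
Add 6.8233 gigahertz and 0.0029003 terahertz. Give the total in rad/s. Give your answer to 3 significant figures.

6.8233 GHz = 4.28721 × 10^10 rad/s and 0.0029003 THz = 1.82231 × 10^10 rad/s.
4.28721 × 10^10 + 1.82231 × 10^10 ≈ 6.11 × 10^10 rad/s.

6.11 × 10^10 rad/s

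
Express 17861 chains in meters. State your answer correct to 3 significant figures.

359000 m

1 chain = 20.1168 meters.
Thus 17861 × 20.1168 ≈ 359000 m.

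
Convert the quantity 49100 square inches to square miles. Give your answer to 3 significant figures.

1.22e-5 square miles

1 square inch = 2.49098e-10 mi².
So 49100 × 2.49098e-10 ≈ 1.22e-5 mi².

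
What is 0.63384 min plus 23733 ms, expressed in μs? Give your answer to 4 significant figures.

6.176e+7 μs

0.63384 min = 3.80304e+7 μs and 23733 ms = 2.37330e+7 μs.
3.80304e+7 + 2.37330e+7 ≈ 6.176e+7 μs.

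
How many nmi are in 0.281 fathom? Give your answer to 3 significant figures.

1 fathom = 0.000987473 nmi.
Then 0.281 × 0.000987473 ≈ 0.000277 nmi.

0.000277 nautical miles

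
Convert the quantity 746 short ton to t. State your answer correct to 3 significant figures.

1 short ton = 0.907185 t.
Thus 746 × 0.907185 ≈ 677 t.

677 t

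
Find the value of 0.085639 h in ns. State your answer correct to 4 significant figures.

1 hour = 3.60000 × 10^12 ns.
0.085639 × 3.60000 × 10^12 ≈ 3.083 × 10^11 ns.

3.083 × 10^11 ns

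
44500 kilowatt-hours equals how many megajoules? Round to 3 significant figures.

1 kilowatt-hour = 3.60000 MJ.
Thus 44500 × 3.60000 ≈ 160000 MJ.

160000 megajoules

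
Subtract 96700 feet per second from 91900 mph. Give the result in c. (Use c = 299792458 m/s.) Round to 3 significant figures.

91900 mph = 0.000137038 c and 96700 ft/s = 9.83152e-5 c.
0.000137038 − 9.83152e-5 ≈ 3.87e-5 c.

3.87e-5 c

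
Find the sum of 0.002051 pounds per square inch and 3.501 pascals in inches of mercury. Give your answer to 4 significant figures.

0.002051 psi = 0.00417588 inHg and 3.501 Pa = 0.00103384 inHg.
0.00417588 + 0.00103384 ≈ 0.005210 inHg.

0.005210 inHg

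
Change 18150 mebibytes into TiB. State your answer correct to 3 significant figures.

0.0173 tebibytes

1 MiB = 9.53674 × 10^-7 TiB.
So 18150 × 9.53674 × 10^-7 ≈ 0.0173 TiB.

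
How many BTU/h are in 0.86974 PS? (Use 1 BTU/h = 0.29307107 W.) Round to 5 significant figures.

2182.7 BTU/h

1 PS = 2509.63 BTU/h.
Thus 0.86974 × 2509.63 ≈ 2182.7 BTU/h.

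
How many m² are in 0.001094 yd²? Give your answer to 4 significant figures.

0.0009147 m²

1 square yard = 0.836127 m².
0.001094 × 0.836127 ≈ 0.0009147 m².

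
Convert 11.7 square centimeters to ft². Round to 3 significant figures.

0.0126 ft²

1 square centimeter = 0.00107639 ft².
Then 11.7 × 0.00107639 ≈ 0.0126 ft².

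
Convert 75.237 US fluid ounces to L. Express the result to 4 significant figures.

2.225 L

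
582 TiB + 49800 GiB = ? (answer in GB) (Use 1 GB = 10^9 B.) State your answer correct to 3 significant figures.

693000 GB

582 TiB = 639916 GB and 49800 GiB = 53472.3 GB.
639916 + 53472.3 ≈ 693000 GB.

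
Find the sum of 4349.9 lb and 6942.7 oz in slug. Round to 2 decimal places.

148.69 slugs

4349.9 lb = 135.199 slug and 6942.7 oz = 13.4866 slug.
135.199 + 13.4866 ≈ 148.69 slug.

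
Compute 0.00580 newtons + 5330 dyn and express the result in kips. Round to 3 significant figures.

0.00580 N = 1.30389 × 10^-6 kip and 5330 dyn = 1.19823 × 10^-5 kip.
1.30389 × 10^-6 + 1.19823 × 10^-5 ≈ 1.33 × 10^-5 kip.

1.33 × 10^-5 kip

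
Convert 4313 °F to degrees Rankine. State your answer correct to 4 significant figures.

4773 °R

°R = °F + 459.67.
Applying the formula gives 4773 °R.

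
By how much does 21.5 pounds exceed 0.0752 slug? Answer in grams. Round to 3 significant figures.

8650 g

21.5 lb = 9752.24 g and 0.0752 slug = 1097.46 g.
9752.24 − 1097.46 ≈ 8650 g.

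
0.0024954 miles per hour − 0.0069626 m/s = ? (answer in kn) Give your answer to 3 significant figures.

0.0024954 mph = 0.00216844 kn and 0.0069626 m/s = 0.0135342 kn.
0.00216844 − 0.0135342 ≈ -0.0114 kn.

-0.0114 kn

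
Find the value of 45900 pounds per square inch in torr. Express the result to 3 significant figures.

2.37e+6 torr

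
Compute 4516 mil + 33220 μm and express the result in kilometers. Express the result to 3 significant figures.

0.000148 km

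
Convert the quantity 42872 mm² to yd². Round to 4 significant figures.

1 mm² = 1.19599e-6 yd².
So 42872 × 1.19599e-6 ≈ 0.05127 yd².

0.05127 yd²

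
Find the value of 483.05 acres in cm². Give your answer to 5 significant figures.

1.9548 × 10^10 square centimeters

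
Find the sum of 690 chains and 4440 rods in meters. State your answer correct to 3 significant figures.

690 chain = 13880.6 m and 4440 rod = 22329.6 m.
13880.6 + 22329.6 ≈ 36200 m.

36200 m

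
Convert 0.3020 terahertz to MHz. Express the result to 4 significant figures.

1 THz = 1.00000e+6 MHz.
Thus 0.3020 × 1.00000e+6 ≈ 302000 MHz.

302000 MHz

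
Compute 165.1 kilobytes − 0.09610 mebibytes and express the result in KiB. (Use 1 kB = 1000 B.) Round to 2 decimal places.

62.82 kibibytes

165.1 kB = 161.230 KiB and 0.09610 MiB = 98.4064 KiB.
161.230 − 98.4064 ≈ 62.82 KiB.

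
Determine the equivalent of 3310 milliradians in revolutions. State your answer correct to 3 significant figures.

1 mrad = 0.000159155 revolutions.
So 3310 × 0.000159155 ≈ 0.527 rev.

0.527 rev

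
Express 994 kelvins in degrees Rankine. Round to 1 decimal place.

1789.2 °R

°R = K × 9/5.
Applying the formula gives 1789.2 °R.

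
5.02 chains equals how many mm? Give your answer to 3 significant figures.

101000 mm

1 chain = 20116.8 mm.
Thus 5.02 × 20116.8 ≈ 101000 mm.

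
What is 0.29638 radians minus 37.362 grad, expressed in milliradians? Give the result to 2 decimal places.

0.29638 rad = 296.380 mrad and 37.362 grad = 586.881 mrad.
296.380 − 586.881 ≈ -290.50 mrad.

-290.50 mrad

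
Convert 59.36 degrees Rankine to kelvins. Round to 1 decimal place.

°R = K × 9/5.
Applying the formula gives 33.0 K.

33.0 K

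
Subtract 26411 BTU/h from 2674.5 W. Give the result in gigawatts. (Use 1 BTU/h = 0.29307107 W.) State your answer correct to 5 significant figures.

-5.0658e-6 gigawatts

2674.5 W = 2.67450e-6 GW and 26411 BTU/h = 7.74030e-6 GW.
2.67450e-6 − 7.74030e-6 ≈ -5.0658e-6 GW.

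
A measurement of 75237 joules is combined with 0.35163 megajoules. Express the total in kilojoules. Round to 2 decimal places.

426.87 kilojoules

75237 J = 75.2370 kJ and 0.35163 MJ = 351.630 kJ.
75.2370 + 351.630 ≈ 426.87 kJ.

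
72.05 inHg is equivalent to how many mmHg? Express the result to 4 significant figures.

1 inHg = 25.4000 mmHg.
72.05 × 25.4000 ≈ 1830 mmHg.

1830 millimeters of mercury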